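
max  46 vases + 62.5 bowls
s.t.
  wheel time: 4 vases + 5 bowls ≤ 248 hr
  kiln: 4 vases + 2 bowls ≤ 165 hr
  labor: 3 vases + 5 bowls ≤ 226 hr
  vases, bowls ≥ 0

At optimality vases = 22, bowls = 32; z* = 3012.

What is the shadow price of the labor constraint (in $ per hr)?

4

Check each constraint at x*: wheel time 248/248 (tight); kiln 152/165 (slack 13); labor 226/226 (tight).
By complementary slackness, y = 0 for the non-binding constraint.
The binding rows give the dual system: 4·y_wheel time + 3·y_labor = 46 and 5·y_wheel time + 5·y_labor = 62.5.
Solving: y_wheel time = 8.5, y_labor = 4.
Shadow price of labor = 4.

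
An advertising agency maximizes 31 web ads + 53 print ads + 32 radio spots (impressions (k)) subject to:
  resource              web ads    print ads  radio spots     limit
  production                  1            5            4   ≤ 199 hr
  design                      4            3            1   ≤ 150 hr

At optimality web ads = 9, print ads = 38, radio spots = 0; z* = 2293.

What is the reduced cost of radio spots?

-2

Both production and design are binding at x*.
Dual feasibility on the basic columns requires 1·y_production + 4·y_design = 31, 5·y_production + 3·y_design = 53.
Solving: y_production = 7, y_design = 6.
Reduced cost of radio spots: c₃ − yᵀa₃ = 32 − (7·4 + 6·1) = 32 − 34 = -2.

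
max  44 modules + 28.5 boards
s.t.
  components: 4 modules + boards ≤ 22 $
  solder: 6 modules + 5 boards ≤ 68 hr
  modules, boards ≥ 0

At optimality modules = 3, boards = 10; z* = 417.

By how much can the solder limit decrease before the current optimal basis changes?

35

Binding constraints: components, solder. The basis is B = [[4,1],[6,5]] with det 14.
Per unit decrease in solder, x* moves by d = (0.0714, -0.2857).
The basis stays optimal until boards reaches 0; allowable decrease = 35 hr.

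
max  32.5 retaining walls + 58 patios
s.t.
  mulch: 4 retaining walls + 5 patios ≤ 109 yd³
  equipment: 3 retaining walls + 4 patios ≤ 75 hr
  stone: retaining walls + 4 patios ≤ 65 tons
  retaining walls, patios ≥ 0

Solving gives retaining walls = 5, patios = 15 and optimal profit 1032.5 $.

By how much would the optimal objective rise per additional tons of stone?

Check each constraint at x*: mulch 95/109 (slack 14); equipment 75/75 (tight); stone 65/65 (tight).
By complementary slackness, y = 0 for the non-binding constraint.
Dual feasibility on the basic columns requires 3·y_equipment + 1·y_stone = 32.5, 4·y_equipment + 4·y_stone = 58.
→ y_equipment = 9 and y_stone = 5.5.
Shadow price of stone = 5.5.

5.5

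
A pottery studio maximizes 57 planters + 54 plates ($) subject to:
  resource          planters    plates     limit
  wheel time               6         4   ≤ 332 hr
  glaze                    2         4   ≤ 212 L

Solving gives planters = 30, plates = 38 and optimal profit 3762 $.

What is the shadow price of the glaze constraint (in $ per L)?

Check each constraint at x*: wheel time 332/332 (tight); glaze 212/212 (tight).
The binding rows give the dual system: 6·y_wheel time + 2·y_glaze = 57 and 4·y_wheel time + 4·y_glaze = 54.
This yields shadow prices y_wheel time = 7.5, y_glaze = 6.
Shadow price of glaze = 6.

6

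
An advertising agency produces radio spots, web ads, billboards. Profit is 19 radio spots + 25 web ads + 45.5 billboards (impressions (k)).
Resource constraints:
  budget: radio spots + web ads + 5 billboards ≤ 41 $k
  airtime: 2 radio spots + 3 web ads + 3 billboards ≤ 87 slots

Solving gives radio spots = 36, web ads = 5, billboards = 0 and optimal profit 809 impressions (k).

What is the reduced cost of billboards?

At the optimum: budget uses 41 of 41 (binding); airtime uses 87 of 87 (binding).
The binding rows give the dual system: 1·y_budget + 2·y_airtime = 19 and 1·y_budget + 3·y_airtime = 25.
Solving: y_budget = 7, y_airtime = 6.
Reduced cost of billboards: c₃ − yᵀa₃ = 45.5 − (7·5 + 6·3) = 45.5 − 53 = -7.5.

-7.5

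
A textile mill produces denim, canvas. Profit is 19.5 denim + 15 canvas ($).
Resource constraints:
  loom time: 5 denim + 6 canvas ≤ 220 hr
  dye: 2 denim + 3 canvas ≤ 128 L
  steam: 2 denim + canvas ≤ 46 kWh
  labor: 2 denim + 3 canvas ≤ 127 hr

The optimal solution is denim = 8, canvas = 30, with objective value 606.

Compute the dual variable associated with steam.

Binding: loom time and steam. Non-binding: dye (22 unused), labor (21 unused).
Since dye, labor are not tight, their duals are 0.
From A_Bᵀ y = c: 5·y_loom time + 2·y_steam = 19.5; 6·y_loom time + 1·y_steam = 15.
Solving: y_loom time = 1.5, y_steam = 6.
Shadow price of steam = 6.

6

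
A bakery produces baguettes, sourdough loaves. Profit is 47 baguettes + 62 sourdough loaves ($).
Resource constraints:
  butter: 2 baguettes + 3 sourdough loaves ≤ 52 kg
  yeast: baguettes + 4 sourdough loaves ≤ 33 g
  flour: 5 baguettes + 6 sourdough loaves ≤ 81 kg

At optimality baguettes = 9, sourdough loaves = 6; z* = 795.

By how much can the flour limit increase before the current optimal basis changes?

Binding constraints: yeast, flour. The basis is B = [[1,4],[5,6]] with det -14.
Per unit increase in flour, x* moves by d = (0.2857, -0.0714).
The basis stays optimal until butter becomes binding; allowable increase = 44.8 kg.

44.8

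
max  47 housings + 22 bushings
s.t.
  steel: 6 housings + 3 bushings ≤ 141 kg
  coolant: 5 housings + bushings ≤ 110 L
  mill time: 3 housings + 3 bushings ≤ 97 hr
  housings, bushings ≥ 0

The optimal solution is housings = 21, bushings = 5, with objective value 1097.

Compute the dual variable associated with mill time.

Binding: steel and coolant. Non-binding: mill time (19 unused).
By complementary slackness, y = 0 for the non-binding constraint.
From A_Bᵀ y = c: 6·y_steel + 5·y_coolant = 47; 3·y_steel + 1·y_coolant = 22.
Solving: y_steel = 7, y_coolant = 1.
Shadow price of mill time = 0.

0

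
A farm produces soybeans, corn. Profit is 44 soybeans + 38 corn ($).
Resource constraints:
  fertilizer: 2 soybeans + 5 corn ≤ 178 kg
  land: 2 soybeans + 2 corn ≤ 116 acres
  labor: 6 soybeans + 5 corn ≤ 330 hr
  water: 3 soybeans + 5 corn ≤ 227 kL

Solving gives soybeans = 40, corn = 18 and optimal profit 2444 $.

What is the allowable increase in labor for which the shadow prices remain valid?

18

Binding constraints: land, labor. The basis is B = [[2,2],[6,5]] with det -2.
Per unit increase in labor, x* moves by d = (1, -1).
The basis stays optimal until corn reaches 0; allowable increase = 18 hr.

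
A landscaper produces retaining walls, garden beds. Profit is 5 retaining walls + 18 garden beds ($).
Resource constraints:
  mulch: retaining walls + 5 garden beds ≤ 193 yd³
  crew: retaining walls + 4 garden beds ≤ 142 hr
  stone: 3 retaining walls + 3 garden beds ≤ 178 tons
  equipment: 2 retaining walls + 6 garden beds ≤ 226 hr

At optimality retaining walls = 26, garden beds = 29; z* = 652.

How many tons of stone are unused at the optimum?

13

stone used = 3·26 + 3·29 = 165; slack = 178 − 165 = 13.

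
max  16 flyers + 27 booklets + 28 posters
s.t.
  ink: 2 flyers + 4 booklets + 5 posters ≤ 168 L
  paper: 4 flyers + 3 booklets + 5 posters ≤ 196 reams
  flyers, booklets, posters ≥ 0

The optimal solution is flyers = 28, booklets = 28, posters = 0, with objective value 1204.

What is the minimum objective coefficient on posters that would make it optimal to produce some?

35

Check each constraint at x*: ink 168/168 (tight); paper 196/196 (tight).
From A_Bᵀ y = c: 2·y_ink + 4·y_paper = 16; 4·y_ink + 3·y_paper = 27.
This yields shadow prices y_ink = 6, y_paper = 1.
posters enters the basis when its profit ≥ yᵀa₃ = 6·5 + 1·5 = 35.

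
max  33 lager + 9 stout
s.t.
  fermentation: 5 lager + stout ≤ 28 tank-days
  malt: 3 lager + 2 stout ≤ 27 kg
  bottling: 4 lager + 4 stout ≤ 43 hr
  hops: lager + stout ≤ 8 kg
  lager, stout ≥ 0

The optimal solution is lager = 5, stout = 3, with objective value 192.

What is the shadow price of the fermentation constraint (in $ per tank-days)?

At the optimum: fermentation uses 28 of 28 (binding); malt uses 21 of 27 (slack = 6); bottling uses 32 of 43 (slack = 11); hops uses 8 of 8 (binding).
Slack constraints have shadow price 0 (complementary slackness).
The binding rows give the dual system: 5·y_fermentation + 1·y_hops = 33 and 1·y_fermentation + 1·y_hops = 9.
This yields shadow prices y_fermentation = 6, y_hops = 3.
Shadow price of fermentation = 6.

6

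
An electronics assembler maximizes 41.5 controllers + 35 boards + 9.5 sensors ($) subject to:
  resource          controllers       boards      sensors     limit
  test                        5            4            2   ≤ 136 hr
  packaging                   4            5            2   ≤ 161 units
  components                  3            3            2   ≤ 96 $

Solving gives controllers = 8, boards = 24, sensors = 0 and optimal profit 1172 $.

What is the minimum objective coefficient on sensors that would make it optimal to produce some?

19

Check each constraint at x*: test 136/136 (tight); packaging 152/161 (slack 9); components 96/96 (tight).
Slack constraints have shadow price 0 (complementary slackness).
From A_Bᵀ y = c: 5·y_test + 3·y_components = 41.5; 4·y_test + 3·y_components = 35.
This yields shadow prices y_test = 6.5, y_components = 3.
sensors enters the basis when its profit ≥ yᵀa₃ = 6.5·2 + 3·2 = 19.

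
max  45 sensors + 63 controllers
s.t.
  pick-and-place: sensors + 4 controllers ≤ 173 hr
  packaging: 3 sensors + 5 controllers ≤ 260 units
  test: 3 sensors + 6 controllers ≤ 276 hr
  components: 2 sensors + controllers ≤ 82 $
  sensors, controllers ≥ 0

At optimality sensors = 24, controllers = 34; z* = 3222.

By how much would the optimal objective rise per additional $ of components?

9

Binding: test and components. Non-binding: pick-and-place (13 unused), packaging (18 unused).
Since pick-and-place, packaging are not tight, their duals are 0.
From A_Bᵀ y = c: 3·y_test + 2·y_components = 45; 6·y_test + 1·y_components = 63.
Solving: y_test = 9, y_components = 9.
Shadow price of components = 9.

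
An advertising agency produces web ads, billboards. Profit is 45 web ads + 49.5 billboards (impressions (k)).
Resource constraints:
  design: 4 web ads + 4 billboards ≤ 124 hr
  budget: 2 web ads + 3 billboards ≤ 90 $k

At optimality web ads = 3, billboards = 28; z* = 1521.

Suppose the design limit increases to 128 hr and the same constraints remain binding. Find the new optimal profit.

1557

Both design and budget are binding at x*.
The binding rows give the dual system: 4·y_design + 2·y_budget = 45 and 4·y_design + 3·y_budget = 49.5.
→ y_design = 9 and y_budget = 4.5.
Δz = y_design·Δb = 9 × (4) = 36, so new z* = 1521 + 36 = 1557.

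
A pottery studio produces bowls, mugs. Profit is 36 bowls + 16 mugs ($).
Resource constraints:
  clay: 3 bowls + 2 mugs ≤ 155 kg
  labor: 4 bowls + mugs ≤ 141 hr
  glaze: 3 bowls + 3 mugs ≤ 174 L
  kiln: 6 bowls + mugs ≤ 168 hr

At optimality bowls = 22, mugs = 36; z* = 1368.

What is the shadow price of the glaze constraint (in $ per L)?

Check each constraint at x*: clay 138/155 (slack 17); labor 124/141 (slack 17); glaze 174/174 (tight); kiln 168/168 (tight).
By complementary slackness, y = 0 for the non-binding constraints.
The binding rows give the dual system: 3·y_glaze + 6·y_kiln = 36 and 3·y_glaze + 1·y_kiln = 16.
→ y_glaze = 4 and y_kiln = 4.
Shadow price of glaze = 4.

4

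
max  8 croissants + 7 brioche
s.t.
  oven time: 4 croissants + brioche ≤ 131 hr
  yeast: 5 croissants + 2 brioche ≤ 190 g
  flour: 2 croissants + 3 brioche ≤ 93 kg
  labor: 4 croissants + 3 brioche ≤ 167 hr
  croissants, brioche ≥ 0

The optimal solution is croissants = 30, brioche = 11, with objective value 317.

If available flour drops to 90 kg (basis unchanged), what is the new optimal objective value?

At the optimum: oven time uses 131 of 131 (binding); yeast uses 172 of 190 (slack = 18); flour uses 93 of 93 (binding); labor uses 153 of 167 (slack = 14).
Slack constraints have shadow price 0 (complementary slackness).
Dual feasibility on the basic columns requires 4·y_oven time + 2·y_flour = 8, 1·y_oven time + 3·y_flour = 7.
Solving: y_oven time = 1, y_flour = 2.
Δz = y_flour·Δb = 2 × (-3) = -6, so new z* = 317 − 6 = 311.

311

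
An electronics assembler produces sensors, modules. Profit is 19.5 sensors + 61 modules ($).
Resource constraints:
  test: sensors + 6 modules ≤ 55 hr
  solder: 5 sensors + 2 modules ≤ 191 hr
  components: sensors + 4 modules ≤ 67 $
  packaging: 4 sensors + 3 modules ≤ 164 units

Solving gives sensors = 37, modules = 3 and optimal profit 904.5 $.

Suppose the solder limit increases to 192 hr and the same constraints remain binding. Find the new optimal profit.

906.5

Check each constraint at x*: test 55/55 (tight); solder 191/191 (tight); components 49/67 (slack 18); packaging 157/164 (slack 7).
Slack constraints have shadow price 0 (complementary slackness).
The binding rows give the dual system: 1·y_test + 5·y_solder = 19.5 and 6·y_test + 2·y_solder = 61.
Solving: y_test = 9.5, y_solder = 2.
Δz = y_solder·Δb = 2 × (1) = 2, so new z* = 904.5 + 2 = 906.5.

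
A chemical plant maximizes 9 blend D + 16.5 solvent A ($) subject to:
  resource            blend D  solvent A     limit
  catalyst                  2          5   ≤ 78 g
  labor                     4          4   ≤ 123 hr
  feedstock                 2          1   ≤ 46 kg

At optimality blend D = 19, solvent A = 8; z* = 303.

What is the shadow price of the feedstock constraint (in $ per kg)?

1.5

Binding: catalyst and feedstock. Non-binding: labor (15 unused).
Slack constraints have shadow price 0 (complementary slackness).
From A_Bᵀ y = c: 2·y_catalyst + 2·y_feedstock = 9; 5·y_catalyst + 1·y_feedstock = 16.5.
→ y_catalyst = 3 and y_feedstock = 1.5.
Shadow price of feedstock = 1.5.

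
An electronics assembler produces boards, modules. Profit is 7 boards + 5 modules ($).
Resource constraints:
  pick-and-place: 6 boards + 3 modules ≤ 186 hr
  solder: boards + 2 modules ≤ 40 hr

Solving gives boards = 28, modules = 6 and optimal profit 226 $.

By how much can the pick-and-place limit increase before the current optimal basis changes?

54

Binding constraints: pick-and-place, solder. The basis is B = [[6,3],[1,2]] with det 9.
Per unit increase in pick-and-place, x* moves by d = (0.2222, -0.1111).
The basis stays optimal until modules reaches 0; allowable increase = 54 hr.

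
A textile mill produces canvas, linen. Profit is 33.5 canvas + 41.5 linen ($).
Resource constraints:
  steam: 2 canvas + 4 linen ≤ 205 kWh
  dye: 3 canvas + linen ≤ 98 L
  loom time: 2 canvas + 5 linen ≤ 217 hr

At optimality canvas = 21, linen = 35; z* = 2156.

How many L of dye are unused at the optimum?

0

dye used = 3·21 + 1·35 = 98; slack = 98 − 98 = 0.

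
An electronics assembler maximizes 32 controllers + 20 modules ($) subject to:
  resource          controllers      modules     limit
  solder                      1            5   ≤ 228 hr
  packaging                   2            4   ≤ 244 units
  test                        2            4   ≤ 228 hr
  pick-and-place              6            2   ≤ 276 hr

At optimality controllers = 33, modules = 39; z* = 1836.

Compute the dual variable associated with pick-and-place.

5

Check each constraint at x*: solder 228/228 (tight); packaging 222/244 (slack 22); test 222/228 (slack 6); pick-and-place 276/276 (tight).
By complementary slackness, y = 0 for the non-binding constraints.
The binding rows give the dual system: 1·y_solder + 6·y_pick-and-place = 32 and 5·y_solder + 2·y_pick-and-place = 20.
This yields shadow prices y_solder = 2, y_pick-and-place = 5.
Shadow price of pick-and-place = 5.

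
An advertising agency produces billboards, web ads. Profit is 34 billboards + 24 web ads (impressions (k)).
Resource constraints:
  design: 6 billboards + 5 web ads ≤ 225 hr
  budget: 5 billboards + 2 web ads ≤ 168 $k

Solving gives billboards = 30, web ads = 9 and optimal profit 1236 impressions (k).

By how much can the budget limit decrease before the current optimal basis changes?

78

Binding constraints: design, budget. The basis is B = [[6,5],[5,2]] with det -13.
Per unit decrease in budget, x* moves by d = (-0.3846, 0.4615).
The basis stays optimal until billboards reaches 0; allowable decrease = 78 $k.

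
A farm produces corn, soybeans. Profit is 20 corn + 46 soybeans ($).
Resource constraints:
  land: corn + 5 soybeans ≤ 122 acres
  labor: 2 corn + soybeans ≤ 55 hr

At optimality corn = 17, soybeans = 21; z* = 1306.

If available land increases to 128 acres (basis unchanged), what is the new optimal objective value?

1354

At the optimum: land uses 122 of 122 (binding); labor uses 55 of 55 (binding).
The binding rows give the dual system: 1·y_land + 2·y_labor = 20 and 5·y_land + 1·y_labor = 46.
This yields shadow prices y_land = 8, y_labor = 6.
Δz = y_land·Δb = 8 × (6) = 48, so new z* = 1306 + 48 = 1354.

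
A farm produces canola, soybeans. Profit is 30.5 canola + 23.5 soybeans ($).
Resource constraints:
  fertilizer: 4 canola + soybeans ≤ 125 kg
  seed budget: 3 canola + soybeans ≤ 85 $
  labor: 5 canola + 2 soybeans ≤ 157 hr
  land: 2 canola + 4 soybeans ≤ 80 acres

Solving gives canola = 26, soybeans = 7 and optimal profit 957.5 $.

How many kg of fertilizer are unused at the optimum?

14

fertilizer used = 4·26 + 1·7 = 111; slack = 125 − 111 = 14.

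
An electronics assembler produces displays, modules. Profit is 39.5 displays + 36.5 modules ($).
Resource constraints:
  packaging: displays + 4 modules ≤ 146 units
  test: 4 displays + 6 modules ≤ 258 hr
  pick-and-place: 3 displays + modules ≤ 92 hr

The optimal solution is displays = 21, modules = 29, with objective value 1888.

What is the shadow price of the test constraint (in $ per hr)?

5

Binding: test and pick-and-place. Non-binding: packaging (9 unused).
Slack constraints have shadow price 0 (complementary slackness).
The binding rows give the dual system: 4·y_test + 3·y_pick-and-place = 39.5 and 6·y_test + 1·y_pick-and-place = 36.5.
→ y_test = 5 and y_pick-and-place = 6.5.
Shadow price of test = 5.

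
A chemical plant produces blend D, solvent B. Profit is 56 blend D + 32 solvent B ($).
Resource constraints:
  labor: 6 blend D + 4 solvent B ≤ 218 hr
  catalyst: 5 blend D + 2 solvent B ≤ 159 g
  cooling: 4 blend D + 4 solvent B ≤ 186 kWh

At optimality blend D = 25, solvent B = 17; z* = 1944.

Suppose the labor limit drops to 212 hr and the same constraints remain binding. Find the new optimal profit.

Binding: labor and catalyst. Non-binding: cooling (18 unused).
By complementary slackness, y = 0 for the non-binding constraint.
Dual feasibility on the basic columns requires 6·y_labor + 5·y_catalyst = 56, 4·y_labor + 2·y_catalyst = 32.
This yields shadow prices y_labor = 6, y_catalyst = 4.
Δz = y_labor·Δb = 6 × (-6) = -36, so new z* = 1944 − 36 = 1908.

1908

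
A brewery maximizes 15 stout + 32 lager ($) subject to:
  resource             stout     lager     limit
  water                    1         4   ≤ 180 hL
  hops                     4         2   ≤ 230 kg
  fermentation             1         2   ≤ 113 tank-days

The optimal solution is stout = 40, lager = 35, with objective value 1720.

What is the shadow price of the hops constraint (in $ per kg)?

2

At the optimum: water uses 180 of 180 (binding); hops uses 230 of 230 (binding); fermentation uses 110 of 113 (slack = 3).
By complementary slackness, y = 0 for the non-binding constraint.
The binding rows give the dual system: 1·y_water + 4·y_hops = 15 and 4·y_water + 2·y_hops = 32.
Solving: y_water = 7, y_hops = 2.
Shadow price of hops = 2.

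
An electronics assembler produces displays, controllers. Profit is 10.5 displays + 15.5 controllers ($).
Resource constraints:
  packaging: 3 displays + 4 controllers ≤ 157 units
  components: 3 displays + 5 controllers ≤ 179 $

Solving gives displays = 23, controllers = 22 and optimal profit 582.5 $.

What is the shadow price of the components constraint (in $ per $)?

Both packaging and components are binding at x*.
From A_Bᵀ y = c: 3·y_packaging + 3·y_components = 10.5; 4·y_packaging + 5·y_components = 15.5.
→ y_packaging = 2 and y_components = 1.5.
Shadow price of components = 1.5.

1.5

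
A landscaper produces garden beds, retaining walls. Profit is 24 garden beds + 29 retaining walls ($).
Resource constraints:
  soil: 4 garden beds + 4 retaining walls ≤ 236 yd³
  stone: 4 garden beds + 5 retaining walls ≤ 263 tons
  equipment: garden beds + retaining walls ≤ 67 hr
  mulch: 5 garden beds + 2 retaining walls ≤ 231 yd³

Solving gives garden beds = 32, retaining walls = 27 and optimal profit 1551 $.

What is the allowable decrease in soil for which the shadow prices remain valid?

25.6

Binding constraints: soil, stone. The basis is B = [[4,4],[4,5]] with det 4.
Per unit decrease in soil, x* moves by d = (-1.25, 1).
The basis stays optimal until garden beds reaches 0; allowable decrease = 25.6 yd³.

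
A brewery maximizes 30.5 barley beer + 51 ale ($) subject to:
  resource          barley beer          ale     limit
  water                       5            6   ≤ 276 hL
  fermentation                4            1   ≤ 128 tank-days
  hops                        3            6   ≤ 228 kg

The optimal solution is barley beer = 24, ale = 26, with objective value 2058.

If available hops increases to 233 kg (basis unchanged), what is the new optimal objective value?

2088

At the optimum: water uses 276 of 276 (binding); fermentation uses 122 of 128 (slack = 6); hops uses 228 of 228 (binding).
Slack constraints have shadow price 0 (complementary slackness).
The binding rows give the dual system: 5·y_water + 3·y_hops = 30.5 and 6·y_water + 6·y_hops = 51.
This yields shadow prices y_water = 2.5, y_hops = 6.
Δz = y_hops·Δb = 6 × (5) = 30, so new z* = 2058 + 30 = 2088.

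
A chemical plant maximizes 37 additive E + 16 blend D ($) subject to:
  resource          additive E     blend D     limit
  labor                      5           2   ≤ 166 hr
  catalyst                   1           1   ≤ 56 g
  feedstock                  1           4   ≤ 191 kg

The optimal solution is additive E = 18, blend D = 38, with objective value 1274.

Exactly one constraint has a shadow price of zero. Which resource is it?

feedstock

labor: 166/166 (binding)
catalyst: 56/56 (binding)
feedstock: 170/191 (slack 21)
By complementary slackness, a constraint with positive slack has shadow price 0 → feedstock.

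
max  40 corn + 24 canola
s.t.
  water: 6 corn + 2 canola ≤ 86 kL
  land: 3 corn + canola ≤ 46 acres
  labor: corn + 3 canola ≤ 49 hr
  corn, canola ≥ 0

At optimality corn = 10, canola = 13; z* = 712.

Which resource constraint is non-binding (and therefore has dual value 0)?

water: 86/86 (binding)
land: 43/46 (slack 3)
labor: 49/49 (binding)
By complementary slackness, a constraint with positive slack has shadow price 0 → land.

land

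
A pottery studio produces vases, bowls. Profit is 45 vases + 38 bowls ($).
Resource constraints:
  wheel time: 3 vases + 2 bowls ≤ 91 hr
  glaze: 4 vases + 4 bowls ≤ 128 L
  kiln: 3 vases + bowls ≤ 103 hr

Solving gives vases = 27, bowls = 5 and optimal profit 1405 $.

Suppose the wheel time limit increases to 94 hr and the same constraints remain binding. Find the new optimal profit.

Check each constraint at x*: wheel time 91/91 (tight); glaze 128/128 (tight); kiln 86/103 (slack 17).
By complementary slackness, y = 0 for the non-binding constraint.
Dual feasibility on the basic columns requires 3·y_wheel time + 4·y_glaze = 45, 2·y_wheel time + 4·y_glaze = 38.
Solving: y_wheel time = 7, y_glaze = 6.
Δz = y_wheel time·Δb = 7 × (3) = 21, so new z* = 1405 + 21 = 1426.

1426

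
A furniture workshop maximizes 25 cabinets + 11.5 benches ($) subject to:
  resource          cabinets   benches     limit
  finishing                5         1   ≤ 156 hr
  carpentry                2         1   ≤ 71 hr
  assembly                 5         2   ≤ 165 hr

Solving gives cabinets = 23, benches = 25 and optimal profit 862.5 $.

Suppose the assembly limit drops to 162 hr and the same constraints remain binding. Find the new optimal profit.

Check each constraint at x*: finishing 140/156 (slack 16); carpentry 71/71 (tight); assembly 165/165 (tight).
Since finishing is not tight, its dual is 0.
The binding rows give the dual system: 2·y_carpentry + 5·y_assembly = 25 and 1·y_carpentry + 2·y_assembly = 11.5.
This yields shadow prices y_carpentry = 7.5, y_assembly = 2.
Δz = y_assembly·Δb = 2 × (-3) = -6, so new z* = 862.5 − 6 = 856.5.

856.5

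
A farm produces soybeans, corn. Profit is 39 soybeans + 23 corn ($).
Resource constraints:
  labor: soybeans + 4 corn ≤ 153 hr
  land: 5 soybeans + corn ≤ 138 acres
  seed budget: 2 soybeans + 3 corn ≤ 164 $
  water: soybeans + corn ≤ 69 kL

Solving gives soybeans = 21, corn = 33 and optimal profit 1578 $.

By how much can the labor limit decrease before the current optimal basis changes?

Binding constraints: labor, land. The basis is B = [[1,4],[5,1]] with det -19.
Per unit decrease in labor, x* moves by d = (0.0526, -0.2632).
The basis stays optimal until corn reaches 0; allowable decrease = 125.4 hr.

125.4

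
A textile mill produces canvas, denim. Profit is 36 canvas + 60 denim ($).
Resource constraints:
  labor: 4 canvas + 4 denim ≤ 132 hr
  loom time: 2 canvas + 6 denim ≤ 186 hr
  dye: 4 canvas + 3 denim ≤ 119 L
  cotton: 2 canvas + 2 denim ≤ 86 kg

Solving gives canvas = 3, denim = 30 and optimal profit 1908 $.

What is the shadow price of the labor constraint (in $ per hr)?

6

Binding: labor and loom time. Non-binding: dye (17 unused), cotton (20 unused).
By complementary slackness, y = 0 for the non-binding constraints.
From A_Bᵀ y = c: 4·y_labor + 2·y_loom time = 36; 4·y_labor + 6·y_loom time = 60.
This yields shadow prices y_labor = 6, y_loom time = 6.
Shadow price of labor = 6.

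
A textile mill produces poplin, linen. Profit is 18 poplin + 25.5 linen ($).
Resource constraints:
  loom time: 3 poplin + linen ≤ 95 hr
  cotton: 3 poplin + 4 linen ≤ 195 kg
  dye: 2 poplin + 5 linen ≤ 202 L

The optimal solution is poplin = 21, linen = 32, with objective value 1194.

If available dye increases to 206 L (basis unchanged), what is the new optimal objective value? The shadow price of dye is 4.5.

Δb = 4, so new z* = 1194 + (4.5)·(4) = 1194 + 18 = 1212.

1212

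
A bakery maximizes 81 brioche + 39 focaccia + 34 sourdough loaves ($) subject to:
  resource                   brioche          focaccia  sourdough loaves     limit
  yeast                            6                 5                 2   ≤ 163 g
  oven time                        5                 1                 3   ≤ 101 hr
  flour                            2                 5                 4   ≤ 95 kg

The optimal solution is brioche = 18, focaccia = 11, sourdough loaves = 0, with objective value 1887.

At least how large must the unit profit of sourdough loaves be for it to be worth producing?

39

At the optimum: yeast uses 163 of 163 (binding); oven time uses 101 of 101 (binding); flour uses 91 of 95 (slack = 4).
Slack constraints have shadow price 0 (complementary slackness).
From A_Bᵀ y = c: 6·y_yeast + 5·y_oven time = 81; 5·y_yeast + 1·y_oven time = 39.
→ y_yeast = 6 and y_oven time = 9.
sourdough loaves enters the basis when its profit ≥ yᵀa₃ = 6·2 + 9·3 = 39.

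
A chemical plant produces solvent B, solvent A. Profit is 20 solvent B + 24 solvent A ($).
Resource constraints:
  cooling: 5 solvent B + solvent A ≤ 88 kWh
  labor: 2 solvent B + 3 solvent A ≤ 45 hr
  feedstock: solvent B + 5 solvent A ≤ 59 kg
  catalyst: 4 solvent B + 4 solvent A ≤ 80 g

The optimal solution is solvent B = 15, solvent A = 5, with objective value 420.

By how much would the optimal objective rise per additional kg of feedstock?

Binding: labor and catalyst. Non-binding: cooling (8 unused), feedstock (19 unused).
Slack constraints have shadow price 0 (complementary slackness).
Dual feasibility on the basic columns requires 2·y_labor + 4·y_catalyst = 20, 3·y_labor + 4·y_catalyst = 24.
This yields shadow prices y_labor = 4, y_catalyst = 3.
Shadow price of feedstock = 0.

0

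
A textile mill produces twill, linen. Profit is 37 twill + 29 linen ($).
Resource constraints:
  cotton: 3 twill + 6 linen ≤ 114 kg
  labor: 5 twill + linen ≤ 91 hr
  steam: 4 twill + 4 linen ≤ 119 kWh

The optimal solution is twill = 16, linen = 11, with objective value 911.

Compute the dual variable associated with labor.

5

At the optimum: cotton uses 114 of 114 (binding); labor uses 91 of 91 (binding); steam uses 108 of 119 (slack = 11).
Slack constraints have shadow price 0 (complementary slackness).
From A_Bᵀ y = c: 3·y_cotton + 5·y_labor = 37; 6·y_cotton + 1·y_labor = 29.
Solving: y_cotton = 4, y_labor = 5.
Shadow price of labor = 5.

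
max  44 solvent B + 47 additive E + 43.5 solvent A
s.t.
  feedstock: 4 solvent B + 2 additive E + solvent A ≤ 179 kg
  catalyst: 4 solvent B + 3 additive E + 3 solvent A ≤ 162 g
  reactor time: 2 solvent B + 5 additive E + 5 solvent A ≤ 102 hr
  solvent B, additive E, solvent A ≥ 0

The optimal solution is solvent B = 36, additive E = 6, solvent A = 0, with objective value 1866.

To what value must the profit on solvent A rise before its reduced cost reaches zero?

47

Binding: catalyst and reactor time. Non-binding: feedstock (23 unused).
Slack constraints have shadow price 0 (complementary slackness).
The binding rows give the dual system: 4·y_catalyst + 2·y_reactor time = 44 and 3·y_catalyst + 5·y_reactor time = 47.
Solving: y_catalyst = 9, y_reactor time = 4.
solvent A enters the basis when its profit ≥ yᵀa₃ = 9·3 + 4·5 = 47.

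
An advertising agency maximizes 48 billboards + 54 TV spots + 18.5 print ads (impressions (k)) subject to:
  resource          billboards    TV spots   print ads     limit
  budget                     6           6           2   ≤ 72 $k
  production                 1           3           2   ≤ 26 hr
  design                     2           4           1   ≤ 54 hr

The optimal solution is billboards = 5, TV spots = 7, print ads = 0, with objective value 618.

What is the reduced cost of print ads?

Binding: budget and production. Non-binding: design (16 unused).
By complementary slackness, y = 0 for the non-binding constraint.
Dual feasibility on the basic columns requires 6·y_budget + 1·y_production = 48, 6·y_budget + 3·y_production = 54.
Solving: y_budget = 7.5, y_production = 3.
Reduced cost of print ads: c₃ − yᵀa₃ = 18.5 − (7.5·2 + 3·2) = 18.5 − 21 = -2.5.

-2.5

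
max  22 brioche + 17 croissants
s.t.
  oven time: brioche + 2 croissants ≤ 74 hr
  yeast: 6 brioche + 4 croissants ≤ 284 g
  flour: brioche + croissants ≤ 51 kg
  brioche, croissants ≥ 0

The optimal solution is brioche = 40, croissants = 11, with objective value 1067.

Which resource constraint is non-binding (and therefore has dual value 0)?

oven time: 62/74 (slack 12)
yeast: 284/284 (binding)
flour: 51/51 (binding)
By complementary slackness, a constraint with positive slack has shadow price 0 → oven time.

oven time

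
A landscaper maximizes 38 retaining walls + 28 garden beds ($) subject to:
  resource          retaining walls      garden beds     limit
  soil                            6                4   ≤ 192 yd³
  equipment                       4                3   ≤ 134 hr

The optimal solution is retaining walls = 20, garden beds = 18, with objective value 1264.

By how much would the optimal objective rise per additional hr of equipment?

8

Both soil and equipment are binding at x*.
From A_Bᵀ y = c: 6·y_soil + 4·y_equipment = 38; 4·y_soil + 3·y_equipment = 28.
→ y_soil = 1 and y_equipment = 8.
Shadow price of equipment = 8.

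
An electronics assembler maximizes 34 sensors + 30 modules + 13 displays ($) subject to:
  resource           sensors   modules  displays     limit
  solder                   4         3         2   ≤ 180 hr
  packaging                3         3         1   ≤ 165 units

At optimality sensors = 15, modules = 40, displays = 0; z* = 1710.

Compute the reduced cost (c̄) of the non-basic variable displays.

-1

Check each constraint at x*: solder 180/180 (tight); packaging 165/165 (tight).
From A_Bᵀ y = c: 4·y_solder + 3·y_packaging = 34; 3·y_solder + 3·y_packaging = 30.
→ y_solder = 4 and y_packaging = 6.
Reduced cost of displays: c₃ − yᵀa₃ = 13 − (4·2 + 6·1) = 13 − 14 = -1.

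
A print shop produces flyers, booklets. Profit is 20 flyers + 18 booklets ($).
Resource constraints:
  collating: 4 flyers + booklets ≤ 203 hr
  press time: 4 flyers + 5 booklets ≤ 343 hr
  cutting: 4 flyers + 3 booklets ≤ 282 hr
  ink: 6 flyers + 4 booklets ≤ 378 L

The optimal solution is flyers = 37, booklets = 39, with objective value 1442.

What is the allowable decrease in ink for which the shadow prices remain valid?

103.6

Binding constraints: press time, ink. The basis is B = [[4,5],[6,4]] with det -14.
Per unit decrease in ink, x* moves by d = (-0.3571, 0.2857).
The basis stays optimal until flyers reaches 0; allowable decrease = 103.6 L.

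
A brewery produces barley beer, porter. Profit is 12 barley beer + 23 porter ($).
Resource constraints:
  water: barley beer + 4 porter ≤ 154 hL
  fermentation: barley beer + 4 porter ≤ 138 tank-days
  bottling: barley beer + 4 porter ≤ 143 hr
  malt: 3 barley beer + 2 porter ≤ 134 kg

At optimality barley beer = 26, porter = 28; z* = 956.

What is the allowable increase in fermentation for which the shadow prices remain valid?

5

Binding constraints: fermentation, malt. The basis is B = [[1,4],[3,2]] with det -10.
Per unit increase in fermentation, x* moves by d = (-0.2, 0.3).
The basis stays optimal until bottling becomes binding; allowable increase = 5 tank-days.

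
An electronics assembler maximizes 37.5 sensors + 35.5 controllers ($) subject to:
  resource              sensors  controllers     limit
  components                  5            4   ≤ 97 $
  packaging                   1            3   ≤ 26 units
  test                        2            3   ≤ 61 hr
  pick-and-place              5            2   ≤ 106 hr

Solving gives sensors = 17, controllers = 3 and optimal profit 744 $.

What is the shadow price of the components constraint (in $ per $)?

At the optimum: components uses 97 of 97 (binding); packaging uses 26 of 26 (binding); test uses 43 of 61 (slack = 18); pick-and-place uses 91 of 106 (slack = 15).
Slack constraints have shadow price 0 (complementary slackness).
Dual feasibility on the basic columns requires 5·y_components + 1·y_packaging = 37.5, 4·y_components + 3·y_packaging = 35.5.
This yields shadow prices y_components = 7, y_packaging = 2.5.
Shadow price of components = 7.

7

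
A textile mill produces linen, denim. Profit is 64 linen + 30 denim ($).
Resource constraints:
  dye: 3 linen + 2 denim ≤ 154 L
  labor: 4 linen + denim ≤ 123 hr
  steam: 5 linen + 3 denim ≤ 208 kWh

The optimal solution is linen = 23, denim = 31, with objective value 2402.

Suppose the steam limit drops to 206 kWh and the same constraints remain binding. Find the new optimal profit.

At the optimum: dye uses 131 of 154 (slack = 23); labor uses 123 of 123 (binding); steam uses 208 of 208 (binding).
Slack constraints have shadow price 0 (complementary slackness).
The binding rows give the dual system: 4·y_labor + 5·y_steam = 64 and 1·y_labor + 3·y_steam = 30.
Solving: y_labor = 6, y_steam = 8.
Δz = y_steam·Δb = 8 × (-2) = -16, so new z* = 2402 − 16 = 2386.

2386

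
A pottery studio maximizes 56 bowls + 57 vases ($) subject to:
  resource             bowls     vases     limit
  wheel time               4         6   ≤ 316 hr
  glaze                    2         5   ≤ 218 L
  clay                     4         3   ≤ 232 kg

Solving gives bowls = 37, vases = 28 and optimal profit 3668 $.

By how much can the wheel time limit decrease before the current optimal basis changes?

84

Binding constraints: wheel time, clay. The basis is B = [[4,6],[4,3]] with det -12.
Per unit decrease in wheel time, x* moves by d = (0.25, -0.3333).
The basis stays optimal until vases reaches 0; allowable decrease = 84 hr.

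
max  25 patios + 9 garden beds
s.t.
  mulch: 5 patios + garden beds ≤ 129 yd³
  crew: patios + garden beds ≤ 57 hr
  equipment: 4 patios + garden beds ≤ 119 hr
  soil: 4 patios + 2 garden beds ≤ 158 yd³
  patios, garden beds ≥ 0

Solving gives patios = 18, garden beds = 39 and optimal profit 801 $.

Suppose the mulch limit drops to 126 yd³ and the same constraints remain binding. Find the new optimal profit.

At the optimum: mulch uses 129 of 129 (binding); crew uses 57 of 57 (binding); equipment uses 111 of 119 (slack = 8); soil uses 150 of 158 (slack = 8).
Since equipment, soil are not tight, their duals are 0.
The binding rows give the dual system: 5·y_mulch + 1·y_crew = 25 and 1·y_mulch + 1·y_crew = 9.
→ y_mulch = 4 and y_crew = 5.
Δz = y_mulch·Δb = 4 × (-3) = -12, so new z* = 801 − 12 = 789.

789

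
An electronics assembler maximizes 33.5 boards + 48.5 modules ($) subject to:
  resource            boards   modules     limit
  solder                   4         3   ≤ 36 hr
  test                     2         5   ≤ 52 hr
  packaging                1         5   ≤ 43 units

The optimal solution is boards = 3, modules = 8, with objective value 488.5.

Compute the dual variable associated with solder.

Check each constraint at x*: solder 36/36 (tight); test 46/52 (slack 6); packaging 43/43 (tight).
Slack constraints have shadow price 0 (complementary slackness).
Dual feasibility on the basic columns requires 4·y_solder + 1·y_packaging = 33.5, 3·y_solder + 5·y_packaging = 48.5.
Solving: y_solder = 7, y_packaging = 5.5.
Shadow price of solder = 7.

7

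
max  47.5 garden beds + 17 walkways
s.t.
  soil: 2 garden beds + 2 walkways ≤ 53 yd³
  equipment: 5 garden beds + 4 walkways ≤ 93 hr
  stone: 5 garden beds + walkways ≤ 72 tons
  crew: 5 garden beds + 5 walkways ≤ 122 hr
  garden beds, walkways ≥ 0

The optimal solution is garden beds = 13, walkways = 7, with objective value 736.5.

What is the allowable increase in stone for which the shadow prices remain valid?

21

Binding constraints: equipment, stone. The basis is B = [[5,4],[5,1]] with det -15.
Per unit increase in stone, x* moves by d = (0.2667, -0.3333).
The basis stays optimal until walkways reaches 0; allowable increase = 21 tons.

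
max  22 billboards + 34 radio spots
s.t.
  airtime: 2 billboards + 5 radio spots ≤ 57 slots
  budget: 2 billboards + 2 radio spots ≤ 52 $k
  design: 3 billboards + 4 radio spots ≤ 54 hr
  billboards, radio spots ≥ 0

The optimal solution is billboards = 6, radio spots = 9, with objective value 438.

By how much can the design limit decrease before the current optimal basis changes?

8.4

Binding constraints: airtime, design. The basis is B = [[2,5],[3,4]] with det -7.
Per unit decrease in design, x* moves by d = (-0.7143, 0.2857).
The basis stays optimal until billboards reaches 0; allowable decrease = 8.4 hr.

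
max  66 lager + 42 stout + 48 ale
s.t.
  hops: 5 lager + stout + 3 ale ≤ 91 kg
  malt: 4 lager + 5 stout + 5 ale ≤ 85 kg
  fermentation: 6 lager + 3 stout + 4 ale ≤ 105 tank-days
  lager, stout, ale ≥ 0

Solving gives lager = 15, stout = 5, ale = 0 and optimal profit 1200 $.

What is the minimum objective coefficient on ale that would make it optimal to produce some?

Check each constraint at x*: hops 80/91 (slack 11); malt 85/85 (tight); fermentation 105/105 (tight).
Slack constraints have shadow price 0 (complementary slackness).
The binding rows give the dual system: 4·y_malt + 6·y_fermentation = 66 and 5·y_malt + 3·y_fermentation = 42.
→ y_malt = 3 and y_fermentation = 9.
ale enters the basis when its profit ≥ yᵀa₃ = 3·5 + 9·4 = 51.

51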